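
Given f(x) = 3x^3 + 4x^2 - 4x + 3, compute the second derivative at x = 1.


First derivative:
f'(x) = 9x^2 + 8x - 4
Second derivative:
f''(x) = 18x + 8
Substitute x = 1:
f''(1) = 18 * 1 + 8
= 18 + 8
= 26

26


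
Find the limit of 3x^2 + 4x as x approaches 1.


Since polynomials are continuous, we use direct substitution.
lim(x->1) of 3x^2 + 4x
= 3 * 1^2 + 4 * 1 + 0
= 3 + 4 + 0
= 7

7


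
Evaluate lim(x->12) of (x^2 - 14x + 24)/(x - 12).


Direct substitution gives 0/0, so we factor the numerator.
Factor: (x^2 - 14x + 24) = (x - 12)(x - 2)
Cancel the common factor (x - 12):
(x^2 - 14x + 24)/(x - 12) = (x - 2)
Now substitute x = 12:
= (12) - (2) = 10

10


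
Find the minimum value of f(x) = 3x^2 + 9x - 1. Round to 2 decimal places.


For a quadratic f(x) = ax^2 + bx + c with a > 0, the minimum is at the vertex.
Vertex x-coordinate: x = -b/(2a)
x = -(9) / (2 * 3)
x = -9/6 = -3/2
Substitute back to find the minimum value:
f(-3/2) = 3 * (-3/2)^2 + 9 * (-3/2) - 1
= 27/4 - 27/2 - 1
= -31/4 = -7.75

-7.75


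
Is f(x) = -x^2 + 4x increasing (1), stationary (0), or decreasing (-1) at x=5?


Compute f'(x) to determine behavior:
f'(x) = -2x + 4
f'(5) = -2 * 5 + 4
= -10 + 4
= -6
Since f'(5) < 0, the function is decreasing (-1)

-1


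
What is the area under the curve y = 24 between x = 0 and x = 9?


The area under a constant function y = 24 is a rectangle.
Width = 9 - 0 = 9
Height = 24
Area = width * height
= 9 * 24
= 216

216


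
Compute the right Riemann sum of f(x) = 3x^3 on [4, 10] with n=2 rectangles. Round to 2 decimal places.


Right Riemann sum uses right endpoints of each subinterval.
Interval: [4, 10], n = 2
dx = (10 - 4) / 2 = 3
Right endpoints: [7, 10]
f values: [1029, 3000]
Sum = dx * (sum of f values)
= 3 * 4029
= 12087 = 12087.00

12087.00


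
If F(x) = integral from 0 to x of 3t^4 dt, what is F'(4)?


By the Fundamental Theorem of Calculus (Part 1):
If F(x) = integral from 0 to x of f(t) dt, then F'(x) = f(x)
Here f(t) = 3t^4
So F'(x) = 3x^4
Evaluate at x = 4:
F'(4) = 3 * 4^4
= 3 * 256
= 768

768


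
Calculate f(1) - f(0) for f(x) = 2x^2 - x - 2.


Net change = f(b) - f(a)
f(x) = 2x^2 - x - 2
Compute f(1):
f(1) = 2 * 1^2 - 1 * 1 - 2
= 2 - 1 - 2
= -1
Compute f(0):
f(0) = 2 * 0^2 - 1 * 0 - 2
= 0 + 0 - 2
= -2
Net change = -1 - (-2) = 1

1


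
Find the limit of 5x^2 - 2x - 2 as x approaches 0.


Since polynomials are continuous, we use direct substitution.
lim(x->0) of 5x^2 - 2x - 2
= 5 * 0^2 - 2 * 0 - 2
= 0 + 0 - 2
= -2

-2


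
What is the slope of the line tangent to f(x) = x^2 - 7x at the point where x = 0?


The slope of the tangent line equals f'(x) at the point.
f(x) = x^2 - 7x
f'(x) = 2x - 7
At x = 0:
f'(0) = 2 * 0 - 7
= 0 - 7
= -7

-7


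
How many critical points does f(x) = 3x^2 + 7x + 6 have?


Find where f'(x) = 0:
f'(x) = 6x + 7
Set f'(x) = 0:
6x + 7 = 0
x = -7 / 6 = -7/6
This is a linear equation in x, so there is exactly one solution.
Number of critical points: 1

1


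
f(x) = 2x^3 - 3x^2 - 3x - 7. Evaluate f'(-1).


Differentiate f(x) = 2x^3 - 3x^2 - 3x - 7 term by term:
f'(x) = 6x^2 - 6x - 3
Substitute x = -1:
f'(-1) = 6 * (-1)^2 - 6 * (-1) - 3
= 6 + 6 - 3
= 9

9


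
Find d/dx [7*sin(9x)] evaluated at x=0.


Apply the chain rule to differentiate 7*sin(9x):
d/dx [7*sin(9x)]
= 7 * cos(9x) * d/dx(9x)
= 7 * 9 * cos(9x)
= 63 * cos(9x)
Evaluate at x = 0:
= 63 * cos(0)
= 63 * 1
= 63

63


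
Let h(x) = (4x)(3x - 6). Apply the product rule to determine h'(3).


Let u(x) = 4x and v(x) = 3x - 6
u'(x) = 4
v'(x) = 3
Product rule: h'(x) = u'(x)*v(x) + u(x)*v'(x)
= 4 * (3x - 6) + (4x) * 3
At x = 3:
u(3) = 4 * 3 + 0 = 12
v(3) = 3 * 3 - 6 = 3
h'(3) = 4 * 3 + 12 * 3
= 12 + 36
= 48

48


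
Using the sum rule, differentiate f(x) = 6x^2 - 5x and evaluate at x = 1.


Differentiate term by term using power and sum rules:
f(x) = 6x^2 - 5x
f'(x) = 12x - 5
Substitute x = 1:
f'(1) = 12 * 1 - 5
= 12 - 5
= 7

7


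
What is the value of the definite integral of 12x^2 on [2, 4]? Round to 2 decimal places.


Find the antiderivative of 12x^2:
F(x) = 12/3 * x^3
Apply the Fundamental Theorem of Calculus:
F(4) - F(2)
= 12/3 * 4^3 - 12/3 * 2^3
= 12/3 * (64 - 8)
= 12/3 * 56
= 224 = 224.00

224.00


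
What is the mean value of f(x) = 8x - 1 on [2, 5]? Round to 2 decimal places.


Average value = 1/(b-a) * integral from a to b of f(x) dx
First compute the integral of 8x - 1:
F(x) = 4x^2 - x
F(5) = 4 * 25 - 1 * 5 = 95
F(2) = 4 * 4 - 1 * 2 = 14
Integral = 95 - 14 = 81
Average = 81 / (5 - 2) = 81 / 3
= 27 = 27.00

27.00


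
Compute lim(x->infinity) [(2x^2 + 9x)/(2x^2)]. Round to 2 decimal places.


For limits at infinity with equal-degree polynomials,
we compare leading coefficients.
Numerator leading term: 2x^2
Denominator leading term: 2x^2
Divide both by x^2:
lim = (2 + 9/x) / (2)
As x -> infinity, the 1/x and 1/x^2 terms vanish:
= 2/2 = 1 = 1.00

1.00


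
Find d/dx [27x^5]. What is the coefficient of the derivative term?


We apply the power rule: d/dx [ax^n] = a*n * x^(n-1)
d/dx [27x^5]
= 27 * 5 * x^(5-1)
= 135x^4
The coefficient is 135

135


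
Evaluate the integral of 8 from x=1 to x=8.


The integral of a constant k over [a, b] equals k * (b - a).
integral from 1 to 8 of 8 dx
= 8 * (8 - 1)
= 8 * 7
= 56

56


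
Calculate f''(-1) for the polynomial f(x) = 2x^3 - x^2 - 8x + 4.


First derivative:
f'(x) = 6x^2 - 2x - 8
Second derivative:
f''(x) = 12x - 2
Substitute x = -1:
f''(-1) = 12 * (-1) - 2
= -12 - 2
= -14

-14


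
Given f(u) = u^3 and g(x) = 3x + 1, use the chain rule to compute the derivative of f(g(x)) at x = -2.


Using the chain rule: (f(g(x)))' = f'(g(x)) * g'(x)
First, find g(-2):
g(-2) = 3 * (-2) + 1 = -5
Next, f'(u) = 3u^2
And g'(x) = 3
So f'(g(-2)) * g'(-2)
= 3 * (-5)^2 * 3
= 3 * 25 * 3
= 225

225


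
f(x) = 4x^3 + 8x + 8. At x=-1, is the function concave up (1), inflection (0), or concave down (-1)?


Concavity is determined by the sign of f''(x).
f(x) = 4x^3 + 8x + 8
f'(x) = 12x^2 + 8
f''(x) = 24x
f''(-1) = 24 * (-1) + 0
= -24 + 0
= -24
Since f''(-1) < 0, the function is concave down (-1)

-1


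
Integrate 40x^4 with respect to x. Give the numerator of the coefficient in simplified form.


Apply the power rule for integration:
integral of ax^n dx = a/(n+1) * x^(n+1) + C
integral of 40x^4 dx
= 40/5 * x^5 + C
= 8 * x^5 + C
The coefficient in lowest terms is 8 = 8/1, so its numerator is 8

8


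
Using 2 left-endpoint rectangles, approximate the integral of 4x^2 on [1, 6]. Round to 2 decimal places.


Left Riemann sum uses left endpoints of each subinterval.
Interval: [1, 6], n = 2
dx = (6 - 1) / 2 = 5/2
Left endpoints: [1, 7/2]
f values: [4, 49]
Sum = dx * (sum of f values)
= 5/2 * 53
= 265/2 = 132.50

132.50


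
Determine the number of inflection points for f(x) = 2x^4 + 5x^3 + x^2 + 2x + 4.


Inflection points occur where f''(x) = 0 and concavity changes.
f(x) = 2x^4 + 5x^3 + x^2 + 2x + 4
f'(x) = 8x^3 + 15x^2 + 2x + 2
f''(x) = 24x^2 + 30x + 2
This is a quadratic in x. Use the discriminant to count real roots.
Discriminant = (30)^2 - 4 * 24 * 2
= 900 - 192
= 708
Since discriminant > 0, f''(x) = 0 has 2 distinct real solutions.
A quadratic with two distinct real roots changes sign at each root, so concavity changes at both.
Number of inflection points: 2

2


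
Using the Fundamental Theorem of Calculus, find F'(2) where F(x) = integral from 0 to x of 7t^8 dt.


By the Fundamental Theorem of Calculus (Part 1):
If F(x) = integral from 0 to x of f(t) dt, then F'(x) = f(x)
Here f(t) = 7t^8
So F'(x) = 7x^8
Evaluate at x = 2:
F'(2) = 7 * 2^8
= 7 * 256
= 1792

1792


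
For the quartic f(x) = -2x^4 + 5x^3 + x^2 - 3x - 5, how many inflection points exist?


Inflection points occur where f''(x) = 0 and concavity changes.
f(x) = -2x^4 + 5x^3 + x^2 - 3x - 5
f'(x) = -8x^3 + 15x^2 + 2x - 3
f''(x) = -24x^2 + 30x + 2
This is a quadratic in x. Use the discriminant to count real roots.
Discriminant = (30)^2 - 4 * (-24) * 2
= 900 - (-192)
= 1092
Since discriminant > 0, f''(x) = 0 has 2 distinct real solutions.
A quadratic with two distinct real roots changes sign at each root, so concavity changes at both.
Number of inflection points: 2

2


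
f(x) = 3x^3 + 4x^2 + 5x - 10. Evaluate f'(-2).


Differentiate f(x) = 3x^3 + 4x^2 + 5x - 10 term by term:
f'(x) = 9x^2 + 8x + 5
Substitute x = -2:
f'(-2) = 9 * (-2)^2 + 8 * (-2) + 5
= 36 - 16 + 5
= 25

25


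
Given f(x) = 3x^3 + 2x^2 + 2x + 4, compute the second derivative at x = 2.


First derivative:
f'(x) = 9x^2 + 4x + 2
Second derivative:
f''(x) = 18x + 4
Substitute x = 2:
f''(2) = 18 * 2 + 4
= 36 + 4
= 40

40


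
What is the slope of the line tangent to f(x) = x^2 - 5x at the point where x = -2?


The slope of the tangent line equals f'(x) at the point.
f(x) = x^2 - 5x
f'(x) = 2x - 5
At x = -2:
f'(-2) = 2 * (-2) - 5
= -4 - 5
= -9

-9


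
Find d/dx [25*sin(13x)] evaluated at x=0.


Apply the chain rule to differentiate 25*sin(13x):
d/dx [25*sin(13x)]
= 25 * cos(13x) * d/dx(13x)
= 25 * 13 * cos(13x)
= 325 * cos(13x)
Evaluate at x = 0:
= 325 * cos(0)
= 325 * 1
= 325

325


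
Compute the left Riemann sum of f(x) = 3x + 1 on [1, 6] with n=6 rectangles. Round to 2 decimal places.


Left Riemann sum uses left endpoints of each subinterval.
Interval: [1, 6], n = 6
dx = (6 - 1) / 6 = 5/6
Left endpoints: [1, 11/6, 8/3, 7/2, 13/3, 31/6]
f values: [4, 13/2, 9, 23/2, 14, 33/2]
Sum = dx * (sum of f values)
= 5/6 * 123/2
= 205/4 = 51.25

51.25


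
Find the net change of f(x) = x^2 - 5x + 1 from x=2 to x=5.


Net change = f(b) - f(a)
f(x) = x^2 - 5x + 1
Compute f(5):
f(5) = 1 * 5^2 - 5 * 5 + 1
= 25 - 25 + 1
= 1
Compute f(2):
f(2) = 1 * 2^2 - 5 * 2 + 1
= 4 - 10 + 1
= -5
Net change = 1 - (-5) = 6

6


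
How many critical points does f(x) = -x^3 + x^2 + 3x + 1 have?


Find where f'(x) = 0:
f(x) = -x^3 + x^2 + 3x + 1
f'(x) = -3x^2 + 2x + 3
This is a quadratic in x. Use the discriminant to count real roots.
Discriminant = (2)^2 - 4 * (-3) * 3
= 4 - (-36)
= 40
Since discriminant > 0, f'(x) = 0 has 2 real solutions.
Number of critical points: 2

2


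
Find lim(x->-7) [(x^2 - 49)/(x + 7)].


Direct substitution gives 0/0, so we factor the numerator.
Factor: (x^2 - 49) = (x + 7)(x - 7)
Cancel the common factor (x + 7):
(x^2 - 49)/(x + 7) = (x - 7)
Now substitute x = -7:
= (-7) - (7) = -14

-14


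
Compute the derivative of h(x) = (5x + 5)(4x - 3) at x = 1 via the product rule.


Let u(x) = 5x + 5 and v(x) = 4x - 3
u'(x) = 5
v'(x) = 4
Product rule: h'(x) = u'(x)*v(x) + u(x)*v'(x)
= 5 * (4x - 3) + (5x + 5) * 4
At x = 1:
u(1) = 5 * 1 + 5 = 10
v(1) = 4 * 1 - 3 = 1
h'(1) = 5 * 1 + 10 * 4
= 5 + 40
= 45

45


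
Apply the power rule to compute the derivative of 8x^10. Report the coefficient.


We apply the power rule: d/dx [ax^n] = a*n * x^(n-1)
d/dx [8x^10]
= 8 * 10 * x^(10-1)
= 80x^9
The coefficient is 80

80


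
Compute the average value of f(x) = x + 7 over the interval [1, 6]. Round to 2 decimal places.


Average value = 1/(b-a) * integral from a to b of f(x) dx
First compute the integral of x + 7:
F(x) = (1/2)x^2 + 7x
F(6) = 1/2 * 36 + 7 * 6 = 60
F(1) = 1/2 * 1 + 7 * 1 = 15/2
Integral = 60 - 15/2 = 105/2
Average = (105/2) / (6 - 1) = (105/2) / 5
= 21/2 = 10.50

10.50


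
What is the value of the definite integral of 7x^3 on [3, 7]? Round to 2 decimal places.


Find the antiderivative of 7x^3:
F(x) = 7/4 * x^4
Apply the Fundamental Theorem of Calculus:
F(7) - F(3)
= 7/4 * 7^4 - 7/4 * 3^4
= 7/4 * (2401 - 81)
= 7/4 * 2320
= 4060 = 4060.00

4060.00


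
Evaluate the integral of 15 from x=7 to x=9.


The integral of a constant k over [a, b] equals k * (b - a).
integral from 7 to 9 of 15 dx
= 15 * (9 - 7)
= 15 * 2
= 30

30


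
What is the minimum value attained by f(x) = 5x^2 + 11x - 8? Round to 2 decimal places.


For a quadratic f(x) = ax^2 + bx + c with a > 0, the minimum is at the vertex.
Vertex x-coordinate: x = -b/(2a)
x = -(11) / (2 * 5)
x = -11/10
Substitute back to find the minimum value:
f(-11/10) = 5 * (-11/10)^2 + 11 * (-11/10) - 8
= 121/20 - 121/10 - 8
= -281/20 = -14.05

-14.05


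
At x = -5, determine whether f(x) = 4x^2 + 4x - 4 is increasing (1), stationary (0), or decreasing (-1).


Compute f'(x) to determine behavior:
f'(x) = 8x + 4
f'(-5) = 8 * (-5) + 4
= -40 + 4
= -36
Since f'(-5) < 0, the function is decreasing (-1)

-1


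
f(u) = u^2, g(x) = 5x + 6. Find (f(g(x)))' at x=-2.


Using the chain rule: (f(g(x)))' = f'(g(x)) * g'(x)
First, find g(-2):
g(-2) = 5 * (-2) + 6 = -4
Next, f'(u) = 2u
And g'(x) = 5
So f'(g(-2)) * g'(-2)
= 2 * (-4) * 5
= -40

-40


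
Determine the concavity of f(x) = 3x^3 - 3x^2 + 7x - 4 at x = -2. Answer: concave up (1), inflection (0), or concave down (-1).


Concavity is determined by the sign of f''(x).
f(x) = 3x^3 - 3x^2 + 7x - 4
f'(x) = 9x^2 - 6x + 7
f''(x) = 18x - 6
f''(-2) = 18 * (-2) - 6
= -36 - 6
= -42
Since f''(-2) < 0, the function is concave down (-1)

-1


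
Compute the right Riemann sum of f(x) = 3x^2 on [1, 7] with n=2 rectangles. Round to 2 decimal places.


Right Riemann sum uses right endpoints of each subinterval.
Interval: [1, 7], n = 2
dx = (7 - 1) / 2 = 3
Right endpoints: [4, 7]
f values: [48, 147]
Sum = dx * (sum of f values)
= 3 * 195
= 585 = 585.00

585.00


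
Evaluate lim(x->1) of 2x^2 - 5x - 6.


Since polynomials are continuous, we use direct substitution.
lim(x->1) of 2x^2 - 5x - 6
= 2 * 1^2 - 5 * 1 - 6
= 2 - 5 - 6
= -9

-9


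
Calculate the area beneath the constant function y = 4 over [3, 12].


The area under a constant function y = 4 is a rectangle.
Width = 12 - 3 = 9
Height = 4
Area = width * height
= 9 * 4
= 36

36


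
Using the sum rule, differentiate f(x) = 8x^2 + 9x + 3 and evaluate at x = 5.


Differentiate term by term using power and sum rules:
f(x) = 8x^2 + 9x + 3
f'(x) = 16x + 9
Substitute x = 5:
f'(5) = 16 * 5 + 9
= 80 + 9
= 89

89


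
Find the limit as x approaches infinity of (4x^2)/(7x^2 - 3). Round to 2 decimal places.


For limits at infinity with equal-degree polynomials,
we compare leading coefficients.
Numerator leading term: 4x^2
Denominator leading term: 7x^2
Divide both by x^2:
lim = (4) / (7 - 3/x^2)
As x -> infinity, the 1/x and 1/x^2 terms vanish:
= 4/7 ≈ 0.57

0.57


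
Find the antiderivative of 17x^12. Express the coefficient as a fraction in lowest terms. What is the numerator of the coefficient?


Apply the power rule for integration:
integral of ax^n dx = a/(n+1) * x^(n+1) + C
integral of 17x^12 dx
= 17/13 * x^13 + C
The coefficient in lowest terms is 17/13, and its numerator is 17

17


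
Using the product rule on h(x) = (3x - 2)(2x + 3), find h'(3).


Let u(x) = 3x - 2 and v(x) = 2x + 3
u'(x) = 3
v'(x) = 2
Product rule: h'(x) = u'(x)*v(x) + u(x)*v'(x)
= 3 * (2x + 3) + (3x - 2) * 2
At x = 3:
u(3) = 3 * 3 - 2 = 7
v(3) = 2 * 3 + 3 = 9
h'(3) = 3 * 9 + 7 * 2
= 27 + 14
= 41

41


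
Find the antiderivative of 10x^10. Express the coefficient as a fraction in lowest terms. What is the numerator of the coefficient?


Apply the power rule for integration:
integral of ax^n dx = a/(n+1) * x^(n+1) + C
integral of 10x^10 dx
= 10/11 * x^11 + C
The coefficient in lowest terms is 10/11, and its numerator is 10

10


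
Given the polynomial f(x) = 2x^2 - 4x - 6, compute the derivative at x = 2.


Differentiate term by term using power and sum rules:
f(x) = 2x^2 - 4x - 6
f'(x) = 4x - 4
Substitute x = 2:
f'(2) = 4 * 2 - 4
= 8 - 4
= 4

4


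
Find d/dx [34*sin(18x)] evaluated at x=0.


Apply the chain rule to differentiate 34*sin(18x):
d/dx [34*sin(18x)]
= 34 * cos(18x) * d/dx(18x)
= 34 * 18 * cos(18x)
= 612 * cos(18x)
Evaluate at x = 0:
= 612 * cos(0)
= 612 * 1
= 612

612


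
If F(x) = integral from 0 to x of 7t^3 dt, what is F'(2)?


By the Fundamental Theorem of Calculus (Part 1):
If F(x) = integral from 0 to x of f(t) dt, then F'(x) = f(x)
Here f(t) = 7t^3
So F'(x) = 7x^3
Evaluate at x = 2:
F'(2) = 7 * 2^3
= 7 * 8
= 56

56


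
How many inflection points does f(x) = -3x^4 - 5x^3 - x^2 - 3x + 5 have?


Inflection points occur where f''(x) = 0 and concavity changes.
f(x) = -3x^4 - 5x^3 - x^2 - 3x + 5
f'(x) = -12x^3 - 15x^2 - 2x - 3
f''(x) = -36x^2 - 30x - 2
This is a quadratic in x. Use the discriminant to count real roots.
Discriminant = (-30)^2 - 4 * (-36) * (-2)
= 900 - 288
= 612
Since discriminant > 0, f''(x) = 0 has 2 distinct real solutions.
A quadratic with two distinct real roots changes sign at each root, so concavity changes at both.
Number of inflection points: 2

2


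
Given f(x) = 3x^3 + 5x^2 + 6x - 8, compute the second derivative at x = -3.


First derivative:
f'(x) = 9x^2 + 10x + 6
Second derivative:
f''(x) = 18x + 10
Substitute x = -3:
f''(-3) = 18 * (-3) + 10
= -54 + 10
= -44

-44


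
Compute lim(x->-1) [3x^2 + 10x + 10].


Since polynomials are continuous, we use direct substitution.
lim(x->-1) of 3x^2 + 10x + 10
= 3 * (-1)^2 + 10 * (-1) + 10
= 3 - 10 + 10
= 3

3


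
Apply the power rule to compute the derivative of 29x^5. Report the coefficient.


We apply the power rule: d/dx [ax^n] = a*n * x^(n-1)
d/dx [29x^5]
= 29 * 5 * x^(5-1)
= 145x^4
The coefficient is 145

145


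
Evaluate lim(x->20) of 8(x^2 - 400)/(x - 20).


Direct substitution gives 0/0, so we factor the numerator.
Factor: 8(x^2 - 400) = 8 * (x - 20)(x + 20)
Cancel the common factor (x - 20):
8(x^2 - 400)/(x - 20) = 8 * (x + 20)
Now substitute x = 20:
= 8 * (20 + 20) = 320

320


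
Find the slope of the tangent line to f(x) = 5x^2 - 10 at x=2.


The slope of the tangent line equals f'(x) at the point.
f(x) = 5x^2 - 10
f'(x) = 10x
At x = 2:
f'(2) = 10 * 2 + 0
= 20 + 0
= 20

20


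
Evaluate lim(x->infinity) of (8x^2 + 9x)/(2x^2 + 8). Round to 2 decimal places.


For limits at infinity with equal-degree polynomials,
we compare leading coefficients.
Numerator leading term: 8x^2
Denominator leading term: 2x^2
Divide both by x^2:
lim = (8 + 9/x) / (2 + 8/x^2)
As x -> infinity, the 1/x and 1/x^2 terms vanish:
= 8/2 = 4 = 4.00

4.00


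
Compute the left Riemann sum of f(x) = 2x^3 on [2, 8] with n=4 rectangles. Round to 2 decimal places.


Left Riemann sum uses left endpoints of each subinterval.
Interval: [2, 8], n = 4
dx = (8 - 2) / 4 = 3/2
Left endpoints: [2, 7/2, 5, 13/2]
f values: [16, 343/4, 250, 2197/4]
Sum = dx * (sum of f values)
= 3/2 * 901
= 2703/2 = 1351.50

1351.50


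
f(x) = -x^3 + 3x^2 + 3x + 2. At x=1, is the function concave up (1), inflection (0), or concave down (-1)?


Concavity is determined by the sign of f''(x).
f(x) = -x^3 + 3x^2 + 3x + 2
f'(x) = -3x^2 + 6x + 3
f''(x) = -6x + 6
f''(1) = -6 * 1 + 6
= -6 + 6
= 0
f''(1) = 0, and f''(x) is linear with nonzero slope -6, so f'' changes sign at x = 1. Hence the function is at an inflection point (0)

0


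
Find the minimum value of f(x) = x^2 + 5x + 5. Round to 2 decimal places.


For a quadratic f(x) = ax^2 + bx + c with a > 0, the minimum is at the vertex.
Vertex x-coordinate: x = -b/(2a)
x = -(5) / (2 * 1)
x = -5/2
Substitute back to find the minimum value:
f(-5/2) = 1 * (-5/2)^2 + 5 * (-5/2) + 5
= 25/4 - 25/2 + 5
= -5/4 = -1.25

-1.25


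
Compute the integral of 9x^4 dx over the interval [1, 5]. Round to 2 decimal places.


Find the antiderivative of 9x^4:
F(x) = 9/5 * x^5
Apply the Fundamental Theorem of Calculus:
F(5) - F(1)
= 9/5 * 5^5 - 9/5 * 1^5
= 9/5 * (3125 - 1)
= 9/5 * 3124
= 28116/5 = 5623.20

5623.20


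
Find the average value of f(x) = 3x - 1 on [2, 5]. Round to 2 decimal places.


Average value = 1/(b-a) * integral from a to b of f(x) dx
First compute the integral of 3x - 1:
F(x) = (3/2)x^2 - x
F(5) = 3/2 * 25 - 1 * 5 = 65/2
F(2) = 3/2 * 4 - 1 * 2 = 4
Integral = 65/2 - 4 = 57/2
Average = (57/2) / (5 - 2) = (57/2) / 3
= 19/2 = 9.50

9.50


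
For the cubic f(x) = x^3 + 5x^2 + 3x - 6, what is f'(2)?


Differentiate f(x) = x^3 + 5x^2 + 3x - 6 term by term:
f'(x) = 3x^2 + 10x + 3
Substitute x = 2:
f'(2) = 3 * 2^2 + 10 * 2 + 3
= 12 + 20 + 3
= 35

35


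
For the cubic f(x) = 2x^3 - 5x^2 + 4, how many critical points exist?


Find where f'(x) = 0:
f(x) = 2x^3 - 5x^2 + 4
f'(x) = 6x^2 - 10x
This is a quadratic in x. Use the discriminant to count real roots.
Discriminant = (-10)^2 - 4 * 6 * 0
= 100 - 0
= 100
Since discriminant > 0, f'(x) = 0 has 2 real solutions.
Number of critical points: 2

2


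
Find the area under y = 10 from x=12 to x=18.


The area under a constant function y = 10 is a rectangle.
Width = 18 - 12 = 6
Height = 10
Area = width * height
= 6 * 10
= 60

60


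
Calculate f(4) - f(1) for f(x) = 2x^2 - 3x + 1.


Net change = f(b) - f(a)
f(x) = 2x^2 - 3x + 1
Compute f(4):
f(4) = 2 * 4^2 - 3 * 4 + 1
= 32 - 12 + 1
= 21
Compute f(1):
f(1) = 2 * 1^2 - 3 * 1 + 1
= 2 - 3 + 1
= 0
Net change = 21 - 0 = 21

21


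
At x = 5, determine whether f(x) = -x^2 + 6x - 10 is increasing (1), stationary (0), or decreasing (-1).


Compute f'(x) to determine behavior:
f'(x) = -2x + 6
f'(5) = -2 * 5 + 6
= -10 + 6
= -4
Since f'(5) < 0, the function is decreasing (-1)

-1


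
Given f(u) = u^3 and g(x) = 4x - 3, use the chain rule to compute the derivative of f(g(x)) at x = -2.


Using the chain rule: (f(g(x)))' = f'(g(x)) * g'(x)
First, find g(-2):
g(-2) = 4 * (-2) - 3 = -11
Next, f'(u) = 3u^2
And g'(x) = 4
So f'(g(-2)) * g'(-2)
= 3 * (-11)^2 * 4
= 3 * 121 * 4
= 1452

1452


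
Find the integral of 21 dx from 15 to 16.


The integral of a constant k over [a, b] equals k * (b - a).
integral from 15 to 16 of 21 dx
= 21 * (16 - 15)
= 21 * 1
= 21

21


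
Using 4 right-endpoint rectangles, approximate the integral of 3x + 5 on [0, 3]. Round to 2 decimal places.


Right Riemann sum uses right endpoints of each subinterval.
Interval: [0, 3], n = 4
dx = (3 - 0) / 4 = 3/4
Right endpoints: [3/4, 3/2, 9/4, 3]
f values: [29/4, 19/2, 47/4, 14]
Sum = dx * (sum of f values)
= 3/4 * 85/2
= 255/8 ≈ 31.88

31.88


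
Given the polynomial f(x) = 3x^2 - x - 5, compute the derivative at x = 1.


Differentiate term by term using power and sum rules:
f(x) = 3x^2 - x - 5
f'(x) = 6x - 1
Substitute x = 1:
f'(1) = 6 * 1 - 1
= 6 - 1
= 5

5


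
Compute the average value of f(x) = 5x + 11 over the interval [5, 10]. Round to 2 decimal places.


Average value = 1/(b-a) * integral from a to b of f(x) dx
First compute the integral of 5x + 11:
F(x) = (5/2)x^2 + 11x
F(10) = 5/2 * 100 + 11 * 10 = 360
F(5) = 5/2 * 25 + 11 * 5 = 235/2
Integral = 360 - 235/2 = 485/2
Average = (485/2) / (10 - 5) = (485/2) / 5
= 97/2 = 48.50

48.50


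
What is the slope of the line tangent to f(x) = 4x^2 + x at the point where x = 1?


The slope of the tangent line equals f'(x) at the point.
f(x) = 4x^2 + x
f'(x) = 8x + 1
At x = 1:
f'(1) = 8 * 1 + 1
= 8 + 1
= 9

9


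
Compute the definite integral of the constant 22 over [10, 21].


The integral of a constant k over [a, b] equals k * (b - a).
integral from 10 to 21 of 22 dx
= 22 * (21 - 10)
= 22 * 11
= 242

242


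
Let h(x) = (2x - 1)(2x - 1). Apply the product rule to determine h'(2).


Let u(x) = 2x - 1 and v(x) = 2x - 1
u'(x) = 2
v'(x) = 2
Product rule: h'(x) = u'(x)*v(x) + u(x)*v'(x)
= 2 * (2x - 1) + (2x - 1) * 2
At x = 2:
u(2) = 2 * 2 - 1 = 3
v(2) = 2 * 2 - 1 = 3
h'(2) = 2 * 3 + 3 * 2
= 6 + 6
= 12

12


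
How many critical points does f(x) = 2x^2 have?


Find where f'(x) = 0:
f'(x) = 4x
Set f'(x) = 0:
4x = 0
x = 0 / 4 = 0
This is a linear equation in x, so there is exactly one solution.
Number of critical points: 1

1


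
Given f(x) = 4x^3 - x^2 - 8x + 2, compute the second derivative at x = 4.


First derivative:
f'(x) = 12x^2 - 2x - 8
Second derivative:
f''(x) = 24x - 2
Substitute x = 4:
f''(4) = 24 * 4 - 2
= 96 - 2
= 94

94


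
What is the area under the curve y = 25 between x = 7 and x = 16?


The area under a constant function y = 25 is a rectangle.
Width = 16 - 7 = 9
Height = 25
Area = width * height
= 9 * 25
= 225

225


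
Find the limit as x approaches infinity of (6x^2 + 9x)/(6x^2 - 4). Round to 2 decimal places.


For limits at infinity with equal-degree polynomials,
we compare leading coefficients.
Numerator leading term: 6x^2
Denominator leading term: 6x^2
Divide both by x^2:
lim = (6 + 9/x) / (6 - 4/x^2)
As x -> infinity, the 1/x and 1/x^2 terms vanish:
= 6/6 = 1 = 1.00

1.00


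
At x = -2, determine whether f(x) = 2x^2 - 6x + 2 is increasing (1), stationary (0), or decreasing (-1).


Compute f'(x) to determine behavior:
f'(x) = 4x - 6
f'(-2) = 4 * (-2) - 6
= -8 - 6
= -14
Since f'(-2) < 0, the function is decreasing (-1)

-1


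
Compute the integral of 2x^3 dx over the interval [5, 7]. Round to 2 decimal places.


Find the antiderivative of 2x^3:
F(x) = 2/4 * x^4
Apply the Fundamental Theorem of Calculus:
F(7) - F(5)
= 2/4 * 7^4 - 2/4 * 5^4
= 2/4 * (2401 - 625)
= 2/4 * 1776
= 888 = 888.00

888.00


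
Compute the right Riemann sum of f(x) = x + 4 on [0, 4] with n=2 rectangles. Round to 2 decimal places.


Right Riemann sum uses right endpoints of each subinterval.
Interval: [0, 4], n = 2
dx = (4 - 0) / 2 = 2
Right endpoints: [2, 4]
f values: [6, 8]
Sum = dx * (sum of f values)
= 2 * 14
= 28 = 28.00

28.00


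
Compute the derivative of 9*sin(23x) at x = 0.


Apply the chain rule to differentiate 9*sin(23x):
d/dx [9*sin(23x)]
= 9 * cos(23x) * d/dx(23x)
= 9 * 23 * cos(23x)
= 207 * cos(23x)
Evaluate at x = 0:
= 207 * cos(0)
= 207 * 1
= 207

207


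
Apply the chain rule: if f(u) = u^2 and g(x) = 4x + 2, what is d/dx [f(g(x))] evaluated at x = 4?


Using the chain rule: (f(g(x)))' = f'(g(x)) * g'(x)
First, find g(4):
g(4) = 4 * 4 + 2 = 18
Next, f'(u) = 2u
And g'(x) = 4
So f'(g(4)) * g'(4)
= 2 * 18 * 4
= 144

144


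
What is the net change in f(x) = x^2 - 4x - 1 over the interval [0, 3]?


Net change = f(b) - f(a)
f(x) = x^2 - 4x - 1
Compute f(3):
f(3) = 1 * 3^2 - 4 * 3 - 1
= 9 - 12 - 1
= -4
Compute f(0):
f(0) = 1 * 0^2 - 4 * 0 - 1
= 0 + 0 - 1
= -1
Net change = -4 - (-1) = -3

-3


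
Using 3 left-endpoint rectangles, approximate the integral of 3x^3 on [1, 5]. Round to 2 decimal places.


Left Riemann sum uses left endpoints of each subinterval.
Interval: [1, 5], n = 3
dx = (5 - 1) / 3 = 4/3
Left endpoints: [1, 7/3, 11/3]
f values: [3, 343/9, 1331/9]
Sum = dx * (sum of f values)
= 4/3 * 189
= 252 = 252.00

252.00


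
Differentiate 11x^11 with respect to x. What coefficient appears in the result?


We apply the power rule: d/dx [ax^n] = a*n * x^(n-1)
d/dx [11x^11]
= 11 * 11 * x^(11-1)
= 121x^10
The coefficient is 121

121


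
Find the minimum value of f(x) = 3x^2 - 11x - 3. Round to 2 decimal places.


For a quadratic f(x) = ax^2 + bx + c with a > 0, the minimum is at the vertex.
Vertex x-coordinate: x = -b/(2a)
x = -(-11) / (2 * 3)
x = 11/6
Substitute back to find the minimum value:
f(11/6) = 3 * (11/6)^2 - 11 * (11/6) - 3
= 121/12 - 121/6 - 3
= -157/12 ≈ -13.08

-13.08


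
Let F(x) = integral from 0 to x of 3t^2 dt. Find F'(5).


By the Fundamental Theorem of Calculus (Part 1):
If F(x) = integral from 0 to x of f(t) dt, then F'(x) = f(x)
Here f(t) = 3t^2
So F'(x) = 3x^2
Evaluate at x = 5:
F'(5) = 3 * 5^2
= 3 * 25
= 75

75


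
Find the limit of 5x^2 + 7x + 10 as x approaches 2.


Since polynomials are continuous, we use direct substitution.
lim(x->2) of 5x^2 + 7x + 10
= 5 * 2^2 + 7 * 2 + 10
= 20 + 14 + 10
= 44

44


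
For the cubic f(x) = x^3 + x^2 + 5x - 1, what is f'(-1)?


Differentiate f(x) = x^3 + x^2 + 5x - 1 term by term:
f'(x) = 3x^2 + 2x + 5
Substitute x = -1:
f'(-1) = 3 * (-1)^2 + 2 * (-1) + 5
= 3 - 2 + 5
= 6

6


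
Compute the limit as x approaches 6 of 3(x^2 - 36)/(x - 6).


Direct substitution gives 0/0, so we factor the numerator.
Factor: 3(x^2 - 36) = 3 * (x - 6)(x + 6)
Cancel the common factor (x - 6):
3(x^2 - 36)/(x - 6) = 3 * (x + 6)
Now substitute x = 6:
= 3 * (6 + 6) = 36

36


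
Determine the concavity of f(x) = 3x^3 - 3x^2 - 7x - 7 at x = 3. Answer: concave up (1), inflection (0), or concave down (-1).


Concavity is determined by the sign of f''(x).
f(x) = 3x^3 - 3x^2 - 7x - 7
f'(x) = 9x^2 - 6x - 7
f''(x) = 18x - 6
f''(3) = 18 * 3 - 6
= 54 - 6
= 48
Since f''(3) > 0, the function is concave up (1)

1


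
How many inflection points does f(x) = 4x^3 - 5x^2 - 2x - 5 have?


Inflection points occur where f''(x) = 0 and concavity changes.
f(x) = 4x^3 - 5x^2 - 2x - 5
f'(x) = 12x^2 - 10x - 2
f''(x) = 24x - 10
Set f''(x) = 0:
24x - 10 = 0
x = 10 / 24 = 5/12
Since f''(x) is linear (degree 1), it changes sign at this point.
Therefore there is exactly 1 inflection point.

1


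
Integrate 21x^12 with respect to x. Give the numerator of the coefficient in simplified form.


Apply the power rule for integration:
integral of ax^n dx = a/(n+1) * x^(n+1) + C
integral of 21x^12 dx
= 21/13 * x^13 + C
The coefficient in lowest terms is 21/13, and its numerator is 21

21


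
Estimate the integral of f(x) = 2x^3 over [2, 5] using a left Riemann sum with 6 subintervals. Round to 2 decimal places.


Left Riemann sum uses left endpoints of each subinterval.
Interval: [2, 5], n = 6
dx = (5 - 2) / 6 = 1/2
Left endpoints: [2, 5/2, 3, 7/2, 4, 9/2]
f values: [16, 125/4, 54, 343/4, 128, 729/4]
Sum = dx * (sum of f values)
= 1/2 * 1989/4
= 1989/8 ≈ 248.63

248.63


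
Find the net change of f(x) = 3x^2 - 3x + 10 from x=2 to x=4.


Net change = f(b) - f(a)
f(x) = 3x^2 - 3x + 10
Compute f(4):
f(4) = 3 * 4^2 - 3 * 4 + 10
= 48 - 12 + 10
= 46
Compute f(2):
f(2) = 3 * 2^2 - 3 * 2 + 10
= 12 - 6 + 10
= 16
Net change = 46 - 16 = 30

30


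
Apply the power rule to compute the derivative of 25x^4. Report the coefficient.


We apply the power rule: d/dx [ax^n] = a*n * x^(n-1)
d/dx [25x^4]
= 25 * 4 * x^(4-1)
= 100x^3
The coefficient is 100

100


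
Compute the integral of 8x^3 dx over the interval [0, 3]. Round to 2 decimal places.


Find the antiderivative of 8x^3:
F(x) = 8/4 * x^4
Apply the Fundamental Theorem of Calculus:
F(3) - F(0)
= 8/4 * 3^4 - 8/4 * 0^4
= 8/4 * (81 - 0)
= 8/4 * 81
= 162 = 162.00

162.00


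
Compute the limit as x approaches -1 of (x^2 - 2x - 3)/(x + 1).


Direct substitution gives 0/0, so we factor the numerator.
Factor: (x^2 - 2x - 3) = (x + 1)(x - 3)
Cancel the common factor (x + 1):
(x^2 - 2x - 3)/(x + 1) = (x - 3)
Now substitute x = -1:
= (-1) - (3) = -4

-4


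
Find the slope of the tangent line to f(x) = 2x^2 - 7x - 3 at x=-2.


The slope of the tangent line equals f'(x) at the point.
f(x) = 2x^2 - 7x - 3
f'(x) = 4x - 7
At x = -2:
f'(-2) = 4 * (-2) - 7
= -8 - 7
= -15

-15


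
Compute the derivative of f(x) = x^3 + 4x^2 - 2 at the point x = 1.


Differentiate f(x) = x^3 + 4x^2 - 2 term by term:
f'(x) = 3x^2 + 8x
Substitute x = 1:
f'(1) = 3 * 1^2 + 8 * 1 + 0
= 3 + 8 + 0
= 11

11


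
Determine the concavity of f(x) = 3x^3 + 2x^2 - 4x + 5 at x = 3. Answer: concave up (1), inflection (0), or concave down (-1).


Concavity is determined by the sign of f''(x).
f(x) = 3x^3 + 2x^2 - 4x + 5
f'(x) = 9x^2 + 4x - 4
f''(x) = 18x + 4
f''(3) = 18 * 3 + 4
= 54 + 4
= 58
Since f''(3) > 0, the function is concave up (1)

1


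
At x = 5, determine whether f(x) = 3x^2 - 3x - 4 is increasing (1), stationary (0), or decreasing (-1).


Compute f'(x) to determine behavior:
f'(x) = 6x - 3
f'(5) = 6 * 5 - 3
= 30 - 3
= 27
Since f'(5) > 0, the function is increasing (1)

1


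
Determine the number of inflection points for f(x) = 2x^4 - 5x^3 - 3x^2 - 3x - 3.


Inflection points occur where f''(x) = 0 and concavity changes.
f(x) = 2x^4 - 5x^3 - 3x^2 - 3x - 3
f'(x) = 8x^3 - 15x^2 - 6x - 3
f''(x) = 24x^2 - 30x - 6
This is a quadratic in x. Use the discriminant to count real roots.
Discriminant = (-30)^2 - 4 * 24 * (-6)
= 900 - (-576)
= 1476
Since discriminant > 0, f''(x) = 0 has 2 distinct real solutions.
A quadratic with two distinct real roots changes sign at each root, so concavity changes at both.
Number of inflection points: 2

2


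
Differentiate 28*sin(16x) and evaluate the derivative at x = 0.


Apply the chain rule to differentiate 28*sin(16x):
d/dx [28*sin(16x)]
= 28 * cos(16x) * d/dx(16x)
= 28 * 16 * cos(16x)
= 448 * cos(16x)
Evaluate at x = 0:
= 448 * cos(0)
= 448 * 1
= 448

448


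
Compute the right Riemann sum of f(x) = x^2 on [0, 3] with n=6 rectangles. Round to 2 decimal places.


Right Riemann sum uses right endpoints of each subinterval.
Interval: [0, 3], n = 6
dx = (3 - 0) / 6 = 1/2
Right endpoints: [1/2, 1, 3/2, 2, 5/2, 3]
f values: [1/4, 1, 9/4, 4, 25/4, 9]
Sum = dx * (sum of f values)
= 1/2 * 91/4
= 91/8 ≈ 11.38

11.38


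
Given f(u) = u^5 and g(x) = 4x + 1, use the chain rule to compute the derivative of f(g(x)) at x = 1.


Using the chain rule: (f(g(x)))' = f'(g(x)) * g'(x)
First, find g(1):
g(1) = 4 * 1 + 1 = 5
Next, f'(u) = 5u^4
And g'(x) = 4
So f'(g(1)) * g'(1)
= 5 * 5^4 * 4
= 5 * 625 * 4
= 12500

12500


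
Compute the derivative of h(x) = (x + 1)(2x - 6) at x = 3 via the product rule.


Let u(x) = x + 1 and v(x) = 2x - 6
u'(x) = 1
v'(x) = 2
Product rule: h'(x) = u'(x)*v(x) + u(x)*v'(x)
= 1 * (2x - 6) + (x + 1) * 2
At x = 3:
u(3) = 1 * 3 + 1 = 4
v(3) = 2 * 3 - 6 = 0
h'(3) = 1 * 0 + 4 * 2
= 0 + 8
= 8

8


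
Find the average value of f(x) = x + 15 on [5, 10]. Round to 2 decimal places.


Average value = 1/(b-a) * integral from a to b of f(x) dx
First compute the integral of x + 15:
F(x) = (1/2)x^2 + 15x
F(10) = 1/2 * 100 + 15 * 10 = 200
F(5) = 1/2 * 25 + 15 * 5 = 175/2
Integral = 200 - 175/2 = 225/2
Average = (225/2) / (10 - 5) = (225/2) / 5
= 45/2 = 22.50

22.50


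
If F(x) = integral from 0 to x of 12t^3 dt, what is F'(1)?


By the Fundamental Theorem of Calculus (Part 1):
If F(x) = integral from 0 to x of f(t) dt, then F'(x) = f(x)
Here f(t) = 12t^3
So F'(x) = 12x^3
Evaluate at x = 1:
F'(1) = 12 * 1^3
= 12 * 1
= 12

12


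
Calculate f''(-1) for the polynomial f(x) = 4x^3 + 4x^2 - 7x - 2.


First derivative:
f'(x) = 12x^2 + 8x - 7
Second derivative:
f''(x) = 24x + 8
Substitute x = -1:
f''(-1) = 24 * (-1) + 8
= -24 + 8
= -16

-16


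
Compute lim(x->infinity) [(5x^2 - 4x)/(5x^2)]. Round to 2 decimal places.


For limits at infinity with equal-degree polynomials,
we compare leading coefficients.
Numerator leading term: 5x^2
Denominator leading term: 5x^2
Divide both by x^2:
lim = (5 - 4/x) / (5)
As x -> infinity, the 1/x and 1/x^2 terms vanish:
= 5/5 = 1 = 1.00

1.00


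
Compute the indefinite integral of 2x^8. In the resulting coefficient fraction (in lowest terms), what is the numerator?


Apply the power rule for integration:
integral of ax^n dx = a/(n+1) * x^(n+1) + C
integral of 2x^8 dx
= 2/9 * x^9 + C
The coefficient in lowest terms is 2/9, and its numerator is 2

2


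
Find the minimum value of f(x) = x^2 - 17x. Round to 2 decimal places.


For a quadratic f(x) = ax^2 + bx + c with a > 0, the minimum is at the vertex.
Vertex x-coordinate: x = -b/(2a)
x = -(-17) / (2 * 1)
x = 17/2
Substitute back to find the minimum value:
f(17/2) = 1 * (17/2)^2 - 17 * (17/2) + 0
= 289/4 - 289/2 + 0
= -289/4 = -72.25

-72.25


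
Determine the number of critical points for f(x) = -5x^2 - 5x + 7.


Find where f'(x) = 0:
f'(x) = -10x - 5
Set f'(x) = 0:
-10x - 5 = 0
x = 5 / (-10) = -1/2
This is a linear equation in x, so there is exactly one solution.
Number of critical points: 1

1


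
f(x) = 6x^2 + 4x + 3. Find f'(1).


Differentiate term by term using power and sum rules:
f(x) = 6x^2 + 4x + 3
f'(x) = 12x + 4
Substitute x = 1:
f'(1) = 12 * 1 + 4
= 12 + 4
= 16

16


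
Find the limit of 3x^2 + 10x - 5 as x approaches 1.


Since polynomials are continuous, we use direct substitution.
lim(x->1) of 3x^2 + 10x - 5
= 3 * 1^2 + 10 * 1 - 5
= 3 + 10 - 5
= 8

8


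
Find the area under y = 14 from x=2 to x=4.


The area under a constant function y = 14 is a rectangle.
Width = 4 - 2 = 2
Height = 14
Area = width * height
= 2 * 14
= 28

28


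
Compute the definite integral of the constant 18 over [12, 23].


The integral of a constant k over [a, b] equals k * (b - a).
integral from 12 to 23 of 18 dx
= 18 * (23 - 12)
= 18 * 11
= 198

198


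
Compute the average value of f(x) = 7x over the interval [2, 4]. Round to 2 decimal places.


Average value = 1/(b-a) * integral from a to b of f(x) dx
First compute the integral of 7x:
F(x) = (7/2)x^2
F(4) = 7/2 * 16 + 0 * 4 = 56
F(2) = 7/2 * 4 + 0 * 2 = 14
Integral = 56 - 14 = 42
Average = 42 / (4 - 2) = 42 / 2
= 21 = 21.00

21.00


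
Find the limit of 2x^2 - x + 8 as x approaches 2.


Since polynomials are continuous, we use direct substitution.
lim(x->2) of 2x^2 - x + 8
= 2 * 2^2 - 1 * 2 + 8
= 8 - 2 + 8
= 14

14


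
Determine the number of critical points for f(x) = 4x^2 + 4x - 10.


Find where f'(x) = 0:
f'(x) = 8x + 4
Set f'(x) = 0:
8x + 4 = 0
x = -4 / 8 = -1/2
This is a linear equation in x, so there is exactly one solution.
Number of critical points: 1

1


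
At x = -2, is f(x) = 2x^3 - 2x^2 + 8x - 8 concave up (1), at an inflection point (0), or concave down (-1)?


Concavity is determined by the sign of f''(x).
f(x) = 2x^3 - 2x^2 + 8x - 8
f'(x) = 6x^2 - 4x + 8
f''(x) = 12x - 4
f''(-2) = 12 * (-2) - 4
= -24 - 4
= -28
Since f''(-2) < 0, the function is concave down (-1)

-1


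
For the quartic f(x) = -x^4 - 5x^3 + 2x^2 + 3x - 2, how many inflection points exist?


Inflection points occur where f''(x) = 0 and concavity changes.
f(x) = -x^4 - 5x^3 + 2x^2 + 3x - 2
f'(x) = -4x^3 - 15x^2 + 4x + 3
f''(x) = -12x^2 - 30x + 4
This is a quadratic in x. Use the discriminant to count real roots.
Discriminant = (-30)^2 - 4 * (-12) * 4
= 900 - (-192)
= 1092
Since discriminant > 0, f''(x) = 0 has 2 distinct real solutions.
A quadratic with two distinct real roots changes sign at each root, so concavity changes at both.
Number of inflection points: 2

2


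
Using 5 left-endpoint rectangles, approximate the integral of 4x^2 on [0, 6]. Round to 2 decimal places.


Left Riemann sum uses left endpoints of each subinterval.
Interval: [0, 6], n = 5
dx = (6 - 0) / 5 = 6/5
Left endpoints: [0, 6/5, 12/5, 18/5, 24/5]
f values: [0, 144/25, 576/25, 1296/25, 2304/25]
Sum = dx * (sum of f values)
= 6/5 * 864/5
= 5184/25 = 207.36

207.36


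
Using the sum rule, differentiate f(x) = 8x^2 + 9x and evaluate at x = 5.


Differentiate term by term using power and sum rules:
f(x) = 8x^2 + 9x
f'(x) = 16x + 9
Substitute x = 5:
f'(5) = 16 * 5 + 9
= 80 + 9
= 89

89


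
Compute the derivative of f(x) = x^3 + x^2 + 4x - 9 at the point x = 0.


Differentiate f(x) = x^3 + x^2 + 4x - 9 term by term:
f'(x) = 3x^2 + 2x + 4
Substitute x = 0:
f'(0) = 3 * 0^2 + 2 * 0 + 4
= 0 + 0 + 4
= 4

4


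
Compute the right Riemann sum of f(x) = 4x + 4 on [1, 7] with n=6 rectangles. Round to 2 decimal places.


Right Riemann sum uses right endpoints of each subinterval.
Interval: [1, 7], n = 6
dx = (7 - 1) / 6 = 1
Right endpoints: [2, 3, 4, 5, 6, 7]
f values: [12, 16, 20, 24, 28, 32]
Sum = dx * (sum of f values)
= 1 * 132
= 132 = 132.00

132.00


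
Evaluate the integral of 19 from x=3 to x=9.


The integral of a constant k over [a, b] equals k * (b - a).
integral from 3 to 9 of 19 dx
= 19 * (9 - 3)
= 19 * 6
= 114

114


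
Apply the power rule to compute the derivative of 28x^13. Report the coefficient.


We apply the power rule: d/dx [ax^n] = a*n * x^(n-1)
d/dx [28x^13]
= 28 * 13 * x^(13-1)
= 364x^12
The coefficient is 364

364


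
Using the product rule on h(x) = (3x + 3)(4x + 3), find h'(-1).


Let u(x) = 3x + 3 and v(x) = 4x + 3
u'(x) = 3
v'(x) = 4
Product rule: h'(x) = u'(x)*v(x) + u(x)*v'(x)
= 3 * (4x + 3) + (3x + 3) * 4
At x = -1:
u(-1) = 3 * (-1) + 3 = 0
v(-1) = 4 * (-1) + 3 = -1
h'(-1) = 3 * (-1) + 0 * 4
= -3 + 0
= -3

-3


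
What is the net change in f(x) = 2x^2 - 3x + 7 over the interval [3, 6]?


Net change = f(b) - f(a)
f(x) = 2x^2 - 3x + 7
Compute f(6):
f(6) = 2 * 6^2 - 3 * 6 + 7
= 72 - 18 + 7
= 61
Compute f(3):
f(3) = 2 * 3^2 - 3 * 3 + 7
= 18 - 9 + 7
= 16
Net change = 61 - 16 = 45

45
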